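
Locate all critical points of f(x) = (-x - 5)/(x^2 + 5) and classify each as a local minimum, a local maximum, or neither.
f'(x) = (-x^2 + 2*x*(x + 5) - 5)/(x^2 + 5)^2

Solve f'(x) = 0:
  f'(x) = (x^2 + 10*x - 5)/(x^2 + 5)^2; the denominator is positive wherever f is defined, so f'(x) = 0 ⇔ x^2 + 10*x - 5 = 0.
  x^2 + 10*x - 5 = 0 has no rational roots; quadratic formula: x = (-10 ± √120)/2.
  ⇒ x = -sqrt(30) - 5 ≈ -10.4772, -5 + sqrt(30) ≈ 0.4772

f''(x) = 2*(-4*x^2*(x + 5) + (3*x + 5)*(x^2 + 5))/(x^2 + 5)^3
Second-derivative test at each critical point:
  f''(-10.4772) = -0.0008 < 0 → local maximum
  f''(0.4772) = 0.4008 > 0 → local minimum

Critical points: x = -sqrt(30) - 5 ≈ -10.4772 (local maximum); x = -5 + sqrt(30) ≈ 0.4772 (local minimum)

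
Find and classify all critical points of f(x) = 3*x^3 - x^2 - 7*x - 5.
f'(x) = 9*x^2 - 2*x - 7

Solve f'(x) = 0:
  Factor: 9*x^2 - 2*x - 7 = (x - 1)*(9*x + 7) = 0.
  ⇒ x = -7/9, 1

f''(x) = 18*x - 2
Second-derivative test at each critical point:
  f''(-7/9) = -16 < 0 → local maximum
  f''(1) = 16 > 0 → local minimum

Critical points: x = -7/9 (local maximum); x = 1 (local minimum)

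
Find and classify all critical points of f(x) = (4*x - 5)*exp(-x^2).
f'(x) = 2*(-x*(4*x - 5) + 2)*exp(-x^2)

Solve f'(x) = 0:
  f'(x) = (-8*x^2 + 10*x + 4)·exp(-x^2) and exp(-x^2) > 0 for every x, so f'(x) = 0 ⇔ -8*x^2 + 10*x + 4 = 0.
  Factor: -8*x^2 + 10*x + 4 = -2*(4*x^2 - 5*x - 2); 4*x^2 - 5*x - 2 = 0 has no rational roots; quadratic formula: x = (5 ± √57)/8.
  ⇒ x = 5/8 - sqrt(57)/8 ≈ -0.3187, 5/8 + sqrt(57)/8 ≈ 1.5687

f''(x) = 2*(2*x^2*(4*x - 5) - 12*x + 5)*exp(-x^2)
Second-derivative test at each critical point:
  f''(-0.3187) = 13.6411 > 0 → local minimum
  f''(1.5687) = -1.2889 < 0 → local maximum

Critical points: x = 5/8 - sqrt(57)/8 ≈ -0.3187 (local minimum); x = 5/8 + sqrt(57)/8 ≈ 1.5687 (local maximum)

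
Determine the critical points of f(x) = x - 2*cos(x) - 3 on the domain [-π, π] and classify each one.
f'(x) = 2*sin(x) + 1

Solve f'(x) = 0 on [-π, π]:
  f'(x) = 0 ⇔ sin(x) = -1/2, i.e. x = arcsin(-1/2) + 2nπ or x = π − arcsin(-1/2) + 2nπ; keep the solutions lying in [-π, π].
  ⇒ x = -5*pi/6 ≈ -2.6180, -pi/6 ≈ -0.5236

f''(x) = 2*cos(x)
Second-derivative test at each critical point:
  f''(-2.6180) = -1.7321 < 0 → local maximum
  f''(-0.5236) = 1.7321 > 0 → local minimum

Critical points: x = -5*pi/6 ≈ -2.6180 (local maximum); x = -pi/6 ≈ -0.5236 (local minimum)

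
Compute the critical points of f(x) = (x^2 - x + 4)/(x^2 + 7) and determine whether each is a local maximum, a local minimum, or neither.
f'(x) = (x^2 + 6*x - 7)/(x^4 + 14*x^2 + 49)

Solve f'(x) = 0:
  f'(x) = (x - 1)*(x + 7)/(x^2 + 7)^2; the denominator is positive wherever f is defined, so f'(x) = 0 ⇔ x^2 + 6*x - 7 = 0.
  Factor: x^2 + 6*x - 7 = (x - 1)*(x + 7) = 0.
  ⇒ x = -7, 1

f''(x) = 2*(-x^3 - 9*x^2 + 21*x + 21)/(x^6 + 21*x^4 + 147*x^2 + 343)
Second-derivative test at each critical point:
  f''(-7) = -1/392 < 0 → local maximum
  f''(1) = 1/8 > 0 → local minimum

Critical points: x = -7 (local maximum); x = 1 (local minimum)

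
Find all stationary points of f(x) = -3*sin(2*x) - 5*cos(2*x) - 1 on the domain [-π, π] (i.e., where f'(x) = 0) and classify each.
f'(x) = 10*sin(2*x) - 6*cos(2*x)

Solve f'(x) = 0 on [-π, π]:
  f'(x) = 0 ⇔ -3*cos(2*x) = -5*sin(2*x) ⇔ tan(2*x) = 3/5, i.e. 2*x = arctan(3/5) + nπ; keep the solutions lying in [-π, π].
  ⇒ x = -pi + atan(3/5)/2 ≈ -2.8714, -pi/2 + atan(3/5)/2 ≈ -1.3006, atan(3/5)/2 ≈ 0.2702, atan(3/5)/2 + pi/2 ≈ 1.8410

f''(x) = 12*sin(2*x) + 20*cos(2*x)
Second-derivative test at each critical point:
  f''(-2.8714) = 23.3238 > 0 → local minimum
  f''(-1.3006) = -23.3238 < 0 → local maximum
  f''(0.2702) = 23.3238 > 0 → local minimum
  f''(1.8410) = -23.3238 < 0 → local maximum

Critical points: x = -pi + atan(3/5)/2 ≈ -2.8714 (local minimum); x = -pi/2 + atan(3/5)/2 ≈ -1.3006 (local maximum); x = atan(3/5)/2 ≈ 0.2702 (local minimum); x = atan(3/5)/2 + pi/2 ≈ 1.8410 (local maximum)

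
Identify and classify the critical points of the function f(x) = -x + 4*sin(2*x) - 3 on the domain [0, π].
f'(x) = 8*cos(2*x) - 1

Solve f'(x) = 0 on [0, π]:
  f'(x) = 0 ⇔ cos(2*x) = 1/8, i.e. 2*x = ±arccos(1/8) + 2nπ; keep the solutions lying in [0, π].
  ⇒ x = acos(1/8)/2 ≈ 0.7227, pi - acos(1/8)/2 ≈ 2.4189

f''(x) = -16*sin(2*x)
Second-derivative test at each critical point:
  f''(0.7227) = -15.8745 < 0 → local maximum
  f''(2.4189) = 15.8745 > 0 → local minimum

Critical points: x = acos(1/8)/2 ≈ 0.7227 (local maximum); x = pi - acos(1/8)/2 ≈ 2.4189 (local minimum)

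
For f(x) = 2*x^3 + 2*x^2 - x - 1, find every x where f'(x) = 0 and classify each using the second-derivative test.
f'(x) = 6*x^2 + 4*x - 1

Solve f'(x) = 0:
  6*x^2 + 4*x - 1 = 0 has no rational roots; quadratic formula: x = (-4 ± √40)/12.
  ⇒ x = -sqrt(10)/6 - 1/3 ≈ -0.8604, -1/3 + sqrt(10)/6 ≈ 0.1937

f''(x) = 12*x + 4
Second-derivative test at each critical point:
  f''(-0.8604) = -6.3246 < 0 → local maximum
  f''(0.1937) = 6.3246 > 0 → local minimum

Critical points: x = -sqrt(10)/6 - 1/3 ≈ -0.8604 (local maximum); x = -1/3 + sqrt(10)/6 ≈ 0.1937 (local minimum)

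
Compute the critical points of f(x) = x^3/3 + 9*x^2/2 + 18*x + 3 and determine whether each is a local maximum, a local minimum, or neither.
f'(x) = x^2 + 9*x + 18

Solve f'(x) = 0:
  Factor: x^2 + 9*x + 18 = (x + 3)*(x + 6) = 0.
  ⇒ x = -6, -3

f''(x) = 2*x + 9
Second-derivative test at each critical point:
  f''(-6) = -3 < 0 → local maximum
  f''(-3) = 3 > 0 → local minimum

Critical points: x = -6 (local maximum); x = -3 (local minimum)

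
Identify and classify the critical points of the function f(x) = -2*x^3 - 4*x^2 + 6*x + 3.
f'(x) = -6*x^2 - 8*x + 6

Solve f'(x) = 0:
  Factor: -6*x^2 - 8*x + 6 = -2*(3*x^2 + 4*x - 3); 3*x^2 + 4*x - 3 = 0 has no rational roots; quadratic formula: x = (-4 ± √52)/6.
  ⇒ x = -sqrt(13)/3 - 2/3 ≈ -1.8685, -2/3 + sqrt(13)/3 ≈ 0.5352

f''(x) = -12*x - 8
Second-derivative test at each critical point:
  f''(-1.8685) = 14.4222 > 0 → local minimum
  f''(0.5352) = -14.4222 < 0 → local maximum

Critical points: x = -sqrt(13)/3 - 2/3 ≈ -1.8685 (local minimum); x = -2/3 + sqrt(13)/3 ≈ 0.5352 (local maximum)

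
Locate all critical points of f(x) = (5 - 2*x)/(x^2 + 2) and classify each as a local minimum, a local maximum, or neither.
f'(x) = 2*(x^2 - 5*x - 2)/(x^4 + 4*x^2 + 4)

Solve f'(x) = 0:
  f'(x) = 2*(x^2 - 5*x - 2)/(x^2 + 2)^2; the denominator is positive wherever f is defined, so f'(x) = 0 ⇔ 2*x^2 - 10*x - 4 = 0.
  Factor: 2*x^2 - 10*x - 4 = 2*(x^2 - 5*x - 2); x^2 - 5*x - 2 = 0 has no rational roots; quadratic formula: x = (5 ± √33)/2.
  ⇒ x = 5/2 - sqrt(33)/2 ≈ -0.3723, 5/2 + sqrt(33)/2 ≈ 5.3723

f''(x) = 2*(4*x^2*(5 - 2*x) + (6*x - 5)*(x^2 + 2))/(x^2 + 2)^3
Second-derivative test at each critical point:
  f''(-0.3723) = -2.5121 < 0 → local maximum
  f''(5.3723) = 0.0121 > 0 → local minimum

Critical points: x = 5/2 - sqrt(33)/2 ≈ -0.3723 (local maximum); x = 5/2 + sqrt(33)/2 ≈ 5.3723 (local minimum)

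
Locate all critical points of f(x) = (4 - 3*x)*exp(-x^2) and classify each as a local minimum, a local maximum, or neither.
f'(x) = (2*x*(3*x - 4) - 3)*exp(-x^2)

Solve f'(x) = 0:
  f'(x) = (6*x^2 - 8*x - 3)·exp(-x^2) and exp(-x^2) > 0 for every x, so f'(x) = 0 ⇔ 6*x^2 - 8*x - 3 = 0.
  6*x^2 - 8*x - 3 = 0 has no rational roots; quadratic formula: x = (8 ± √136)/12.
  ⇒ x = 2/3 - sqrt(34)/6 ≈ -0.3052, 2/3 + sqrt(34)/6 ≈ 1.6385

f''(x) = 2*(2*x^2*(4 - 3*x) + 9*x - 4)*exp(-x^2)
Second-derivative test at each critical point:
  f''(-0.3052) = -10.6250 < 0 → local maximum
  f''(1.6385) = 0.7959 > 0 → local minimum

Critical points: x = 2/3 - sqrt(34)/6 ≈ -0.3052 (local maximum); x = 2/3 + sqrt(34)/6 ≈ 1.6385 (local minimum)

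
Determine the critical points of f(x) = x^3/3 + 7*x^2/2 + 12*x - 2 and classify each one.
f'(x) = x^2 + 7*x + 12

Solve f'(x) = 0:
  Factor: x^2 + 7*x + 12 = (x + 3)*(x + 4) = 0.
  ⇒ x = -4, -3

f''(x) = 2*x + 7
Second-derivative test at each critical point:
  f''(-4) = -1 < 0 → local maximum
  f''(-3) = 1 > 0 → local minimum

Critical points: x = -4 (local maximum); x = -3 (local minimum)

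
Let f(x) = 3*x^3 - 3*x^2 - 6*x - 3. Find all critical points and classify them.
f'(x) = 9*x^2 - 6*x - 6

Solve f'(x) = 0:
  Factor: 9*x^2 - 6*x - 6 = 3*(3*x^2 - 2*x - 2); 3*x^2 - 2*x - 2 = 0 has no rational roots; quadratic formula: x = (2 ± √28)/6.
  ⇒ x = 1/3 - sqrt(7)/3 ≈ -0.5486, 1/3 + sqrt(7)/3 ≈ 1.2153

f''(x) = 18*x - 6
Second-derivative test at each critical point:
  f''(-0.5486) = -15.8745 < 0 → local maximum
  f''(1.2153) = 15.8745 > 0 → local minimum

Critical points: x = 1/3 - sqrt(7)/3 ≈ -0.5486 (local maximum); x = 1/3 + sqrt(7)/3 ≈ 1.2153 (local minimum)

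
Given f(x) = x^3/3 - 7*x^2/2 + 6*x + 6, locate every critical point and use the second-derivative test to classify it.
f'(x) = x^2 - 7*x + 6

Solve f'(x) = 0:
  Factor: x^2 - 7*x + 6 = (x - 6)*(x - 1) = 0.
  ⇒ x = 1, 6

f''(x) = 2*x - 7
Second-derivative test at each critical point:
  f''(1) = -5 < 0 → local maximum
  f''(6) = 5 > 0 → local minimum

Critical points: x = 1 (local maximum); x = 6 (local minimum)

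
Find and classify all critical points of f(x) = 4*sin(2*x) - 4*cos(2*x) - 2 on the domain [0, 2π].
f'(x) = 8*sqrt(2)*sin(2*x + pi/4)

Solve f'(x) = 0 on [0, 2π]:
  f'(x) = 0 ⇔ 4*cos(2*x) = -4*sin(2*x) ⇔ tan(2*x) = -1, i.e. 2*x = arctan(-1) + nπ; keep the solutions lying in [0, 2π].
  ⇒ x = 3*pi/8 ≈ 1.1781, 7*pi/8 ≈ 2.7489, 11*pi/8 ≈ 4.3197, 15*pi/8 ≈ 5.8905

f''(x) = 16*sqrt(2)*cos(2*x + pi/4)
Second-derivative test at each critical point:
  f''(1.1781) = -22.6274 < 0 → local maximum
  f''(2.7489) = 22.6274 > 0 → local minimum
  f''(4.3197) = -22.6274 < 0 → local maximum
  f''(5.8905) = 22.6274 > 0 → local minimum

Critical points: x = 3*pi/8 ≈ 1.1781 (local maximum); x = 7*pi/8 ≈ 2.7489 (local minimum); x = 11*pi/8 ≈ 4.3197 (local maximum); x = 15*pi/8 ≈ 5.8905 (local minimum)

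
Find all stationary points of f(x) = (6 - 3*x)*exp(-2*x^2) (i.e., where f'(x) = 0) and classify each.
f'(x) = 3*(4*x*(x - 2) - 1)*exp(-2*x^2)

Solve f'(x) = 0:
  f'(x) = (12*x^2 - 24*x - 3)·exp(-2*x^2) and exp(-2*x^2) > 0 for every x, so f'(x) = 0 ⇔ 12*x^2 - 24*x - 3 = 0.
  Factor: 12*x^2 - 24*x - 3 = 3*(4*x^2 - 8*x - 1); 4*x^2 - 8*x - 1 = 0 has no rational roots; quadratic formula: x = (8 ± √80)/8.
  ⇒ x = 1 - sqrt(5)/2 ≈ -0.1180, 1 + sqrt(5)/2 ≈ 2.1180

f''(x) = 12*(4*x^2*(2 - x) + 3*x - 2)*exp(-2*x^2)
Second-derivative test at each critical point:
  f''(-0.1180) = -26.0955 < 0 → local maximum
  f''(2.1180) = 0.0034 > 0 → local minimum

Critical points: x = 1 - sqrt(5)/2 ≈ -0.1180 (local maximum); x = 1 + sqrt(5)/2 ≈ 2.1180 (local minimum)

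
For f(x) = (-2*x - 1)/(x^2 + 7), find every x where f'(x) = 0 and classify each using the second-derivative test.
f'(x) = 2*(x^2 + x - 7)/(x^4 + 14*x^2 + 49)

Solve f'(x) = 0:
  f'(x) = 2*(x^2 + x - 7)/(x^2 + 7)^2; the denominator is positive wherever f is defined, so f'(x) = 0 ⇔ 2*x^2 + 2*x - 14 = 0.
  Factor: 2*x^2 + 2*x - 14 = 2*(x^2 + x - 7); x^2 + x - 7 = 0 has no rational roots; quadratic formula: x = (-1 ± √29)/2.
  ⇒ x = -sqrt(29)/2 - 1/2 ≈ -3.1926, -1/2 + sqrt(29)/2 ≈ 2.1926

f''(x) = 2*(-4*x^2*(2*x + 1) + (6*x + 1)*(x^2 + 7))/(x^2 + 7)^3
Second-derivative test at each critical point:
  f''(-3.1926) = -0.0364 < 0 → local maximum
  f''(2.1926) = 0.0773 > 0 → local minimum

Critical points: x = -sqrt(29)/2 - 1/2 ≈ -3.1926 (local maximum); x = -1/2 + sqrt(29)/2 ≈ 2.1926 (local minimum)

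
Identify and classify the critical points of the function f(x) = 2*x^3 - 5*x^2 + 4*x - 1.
f'(x) = 6*x^2 - 10*x + 4

Solve f'(x) = 0:
  Factor: 6*x^2 - 10*x + 4 = 2*(x - 1)*(3*x - 2) = 0.
  ⇒ x = 2/3, 1

f''(x) = 12*x - 10
Second-derivative test at each critical point:
  f''(2/3) = -2 < 0 → local maximum
  f''(1) = 2 > 0 → local minimum

Critical points: x = 2/3 (local maximum); x = 1 (local minimum)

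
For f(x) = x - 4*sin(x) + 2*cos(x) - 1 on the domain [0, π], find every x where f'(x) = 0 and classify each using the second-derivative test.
f'(x) = -2*sin(x) - 4*cos(x) + 1

Solve f'(x) = 0 on [0, π]:
  f'(x) = 0 ⇔ -2*sin(x) - 4*cos(x) = -1. Write the left side as R·cos(x + φ) with R = √((-4)² + 2²) = 2*sqrt(5), cos φ = -2*sqrt(5)/5, sin φ = sqrt(5)/5; then cos(x + φ) = -sqrt(5)/10. Solve for x and keep the solutions lying in [0, π].
  ⇒ x = atan((1 + 2*sqrt(19))/(2 - sqrt(19))) + pi ≈ 1.8089

f''(x) = 4*sin(x) - 2*cos(x)
Second-derivative test at each critical point:
  f''(1.8089) = 4.3589 > 0 → local minimum

Critical points: x = atan((1 + 2*sqrt(19))/(2 - sqrt(19))) + pi ≈ 1.8089 (local minimum)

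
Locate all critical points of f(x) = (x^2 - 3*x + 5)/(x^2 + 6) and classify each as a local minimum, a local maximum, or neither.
f'(x) = (3*x^2 + 2*x - 18)/(x^4 + 12*x^2 + 36)

Solve f'(x) = 0:
  f'(x) = (3*x^2 + 2*x - 18)/(x^2 + 6)^2; the denominator is positive wherever f is defined, so f'(x) = 0 ⇔ 3*x^2 + 2*x - 18 = 0.
  3*x^2 + 2*x - 18 = 0 has no rational roots; quadratic formula: x = (-2 ± √220)/6.
  ⇒ x = -sqrt(55)/3 - 1/3 ≈ -2.8054, -1/3 + sqrt(55)/3 ≈ 2.1387

f''(x) = 6*(-x^3 - x^2 + 18*x + 2)/(x^6 + 18*x^4 + 108*x^2 + 216)
Second-derivative test at each critical point:
  f''(-2.8054) = -0.0771 < 0 → local maximum
  f''(2.1387) = 0.1327 > 0 → local minimum

Critical points: x = -sqrt(55)/3 - 1/3 ≈ -2.8054 (local maximum); x = -1/3 + sqrt(55)/3 ≈ 2.1387 (local minimum)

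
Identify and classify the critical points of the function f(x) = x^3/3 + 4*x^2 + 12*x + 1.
f'(x) = x^2 + 8*x + 12

Solve f'(x) = 0:
  Factor: x^2 + 8*x + 12 = (x + 2)*(x + 6) = 0.
  ⇒ x = -6, -2

f''(x) = 2*x + 8
Second-derivative test at each critical point:
  f''(-6) = -4 < 0 → local maximum
  f''(-2) = 4 > 0 → local minimum

Critical points: x = -6 (local maximum); x = -2 (local minimum)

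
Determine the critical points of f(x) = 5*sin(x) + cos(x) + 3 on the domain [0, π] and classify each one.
f'(x) = -sin(x) + 5*cos(x)

Solve f'(x) = 0 on [0, π]:
  f'(x) = 0 ⇔ 5*cos(x) = sin(x) ⇔ tan(x) = 5, i.e. x = arctan(5) + nπ; keep the solutions lying in [0, π].
  ⇒ x = atan(5) ≈ 1.3734

f''(x) = -5*sin(x) - cos(x)
Second-derivative test at each critical point:
  f''(1.3734) = -5.0990 < 0 → local maximum

Critical points: x = atan(5) ≈ 1.3734 (local maximum)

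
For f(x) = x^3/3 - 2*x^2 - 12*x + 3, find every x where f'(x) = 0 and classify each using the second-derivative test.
f'(x) = x^2 - 4*x - 12

Solve f'(x) = 0:
  Factor: x^2 - 4*x - 12 = (x - 6)*(x + 2) = 0.
  ⇒ x = -2, 6

f''(x) = 2*x - 4
Second-derivative test at each critical point:
  f''(-2) = -8 < 0 → local maximum
  f''(6) = 8 > 0 → local minimum

Critical points: x = -2 (local maximum); x = 6 (local minimum)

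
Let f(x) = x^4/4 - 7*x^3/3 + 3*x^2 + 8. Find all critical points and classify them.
f'(x) = x*(x^2 - 7*x + 6)

Solve f'(x) = 0:
  Factor: x^3 - 7*x^2 + 6*x = x*(x - 6)*(x - 1) = 0.
  ⇒ x = 0, 1, 6

f''(x) = 3*x^2 - 14*x + 6
Second-derivative test at each critical point:
  f''(0) = 6 > 0 → local minimum
  f''(1) = -5 < 0 → local maximum
  f''(6) = 30 > 0 → local minimum

Critical points: x = 0 (local minimum); x = 1 (local maximum); x = 6 (local minimum)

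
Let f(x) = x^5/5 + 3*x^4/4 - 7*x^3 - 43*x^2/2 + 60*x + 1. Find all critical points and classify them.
f'(x) = x^4 + 3*x^3 - 21*x^2 - 43*x + 60

Solve f'(x) = 0:
  Factor: x^4 + 3*x^3 - 21*x^2 - 43*x + 60 = (x - 4)*(x - 1)*(x + 3)*(x + 5) = 0.
  ⇒ x = -5, -3, 1, 4

f''(x) = 4*x^3 + 9*x^2 - 42*x - 43
Second-derivative test at each critical point:
  f''(-5) = -108 < 0 → local maximum
  f''(-3) = 56 > 0 → local minimum
  f''(1) = -72 < 0 → local maximum
  f''(4) = 189 > 0 → local minimum

Critical points: x = -5 (local maximum); x = -3 (local minimum); x = 1 (local maximum); x = 4 (local minimum)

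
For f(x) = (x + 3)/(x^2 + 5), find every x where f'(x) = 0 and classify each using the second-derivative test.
f'(x) = (x^2 - 2*x*(x + 3) + 5)/(x^2 + 5)^2

Solve f'(x) = 0:
  f'(x) = -(x^2 + 6*x - 5)/(x^2 + 5)^2; the denominator is positive wherever f is defined, so f'(x) = 0 ⇔ -x^2 - 6*x + 5 = 0.
  x^2 + 6*x - 5 = 0 has no rational roots; quadratic formula: x = (-6 ± √56)/2.
  ⇒ x = -sqrt(14) - 3 ≈ -6.7417, -3 + sqrt(14) ≈ 0.7417

f''(x) = 2*(4*x^2*(x + 3) - 3*(x + 1)*(x^2 + 5))/(x^2 + 5)^3
Second-derivative test at each critical point:
  f''(-6.7417) = 0.0029 > 0 → local minimum
  f''(0.7417) = -0.2429 < 0 → local maximum

Critical points: x = -sqrt(14) - 3 ≈ -6.7417 (local minimum); x = -3 + sqrt(14) ≈ 0.7417 (local maximum)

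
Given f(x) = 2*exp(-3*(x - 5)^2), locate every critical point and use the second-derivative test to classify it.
f'(x) = 12*(5 - x)*exp(-3*(x - 5)^2)

Solve f'(x) = 0:
  f'(x) = (60 - 12*x)·exp(-3*(x - 5)^2) and exp(-3*(x - 5)^2) > 0 for every x, so f'(x) = 0 ⇔ 60 - 12*x = 0.
  Factor: 60 - 12*x = -12*(x - 5) = 0.
  ⇒ x = 5

f''(x) = 12*(6*(x - 5)^2 - 1)*exp(-3*(x - 5)^2)
Second-derivative test at each critical point:
  f''(5) = -12 < 0 → local maximum

Critical points: x = 5 (local maximum)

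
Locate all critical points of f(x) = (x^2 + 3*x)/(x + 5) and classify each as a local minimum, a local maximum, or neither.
f'(x) = (x^2 + 10*x + 15)/(x^2 + 10*x + 25)

Solve f'(x) = 0:
  f'(x) = (x^2 + 10*x + 15)/(x + 5)^2; the denominator is positive wherever f is defined, so f'(x) = 0 ⇔ x^2 + 10*x + 15 = 0.
  x^2 + 10*x + 15 = 0 has no rational roots; quadratic formula: x = (-10 ± √40)/2.
  ⇒ x = -5 - sqrt(10) ≈ -8.1623, -5 + sqrt(10) ≈ -1.8377

f''(x) = 20/(x^3 + 15*x^2 + 75*x + 125)
Second-derivative test at each critical point:
  f''(-8.1623) = -0.6325 < 0 → local maximum
  f''(-1.8377) = 0.6325 > 0 → local minimum

Critical points: x = -5 - sqrt(10) ≈ -8.1623 (local maximum); x = -5 + sqrt(10) ≈ -1.8377 (local minimum)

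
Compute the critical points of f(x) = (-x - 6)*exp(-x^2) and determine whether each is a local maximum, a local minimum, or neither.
f'(x) = (2*x*(x + 6) - 1)*exp(-x^2)

Solve f'(x) = 0:
  f'(x) = (2*x^2 + 12*x - 1)·exp(-x^2) and exp(-x^2) > 0 for every x, so f'(x) = 0 ⇔ 2*x^2 + 12*x - 1 = 0.
  2*x^2 + 12*x - 1 = 0 has no rational roots; quadratic formula: x = (-12 ± √152)/4.
  ⇒ x = -sqrt(38)/2 - 3 ≈ -6.0822, -3 + sqrt(38)/2 ≈ 0.0822

f''(x) = 2*(-2*x^2*(x + 6) + 3*x + 6)*exp(-x^2)
Second-derivative test at each critical point:
  f''(-6.0822) = -1.059e-15 < 0 → local maximum
  f''(0.0822) = 12.2458 > 0 → local minimum

Critical points: x = -sqrt(38)/2 - 3 ≈ -6.0822 (local maximum); x = -3 + sqrt(38)/2 ≈ 0.0822 (local minimum)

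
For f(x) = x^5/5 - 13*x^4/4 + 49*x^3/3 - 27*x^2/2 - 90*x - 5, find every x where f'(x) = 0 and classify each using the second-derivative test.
f'(x) = x^4 - 13*x^3 + 49*x^2 - 27*x - 90

Solve f'(x) = 0:
  Factor: x^4 - 13*x^3 + 49*x^2 - 27*x - 90 = (x - 6)*(x - 5)*(x - 3)*(x + 1) = 0.
  ⇒ x = -1, 3, 5, 6

f''(x) = 4*x^3 - 39*x^2 + 98*x - 27
Second-derivative test at each critical point:
  f''(-1) = -168 < 0 → local maximum
  f''(3) = 24 > 0 → local minimum
  f''(5) = -12 < 0 → local maximum
  f''(6) = 21 > 0 → local minimum

Critical points: x = -1 (local maximum); x = 3 (local minimum); x = 5 (local maximum); x = 6 (local minimum)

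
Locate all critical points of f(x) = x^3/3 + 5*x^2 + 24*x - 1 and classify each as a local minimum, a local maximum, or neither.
f'(x) = x^2 + 10*x + 24

Solve f'(x) = 0:
  Factor: x^2 + 10*x + 24 = (x + 4)*(x + 6) = 0.
  ⇒ x = -6, -4

f''(x) = 2*x + 10
Second-derivative test at each critical point:
  f''(-6) = -2 < 0 → local maximum
  f''(-4) = 2 > 0 → local minimum

Critical points: x = -6 (local maximum); x = -4 (local minimum)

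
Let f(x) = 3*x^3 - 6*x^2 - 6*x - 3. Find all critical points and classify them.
f'(x) = 9*x^2 - 12*x - 6

Solve f'(x) = 0:
  Factor: 9*x^2 - 12*x - 6 = 3*(3*x^2 - 4*x - 2); 3*x^2 - 4*x - 2 = 0 has no rational roots; quadratic formula: x = (4 ± √40)/6.
  ⇒ x = 2/3 - sqrt(10)/3 ≈ -0.3874, 2/3 + sqrt(10)/3 ≈ 1.7208

f''(x) = 18*x - 12
Second-derivative test at each critical point:
  f''(-0.3874) = -18.9737 < 0 → local maximum
  f''(1.7208) = 18.9737 > 0 → local minimum

Critical points: x = 2/3 - sqrt(10)/3 ≈ -0.3874 (local maximum); x = 2/3 + sqrt(10)/3 ≈ 1.7208 (local minimum)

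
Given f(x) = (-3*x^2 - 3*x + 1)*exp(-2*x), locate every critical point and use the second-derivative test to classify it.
f'(x) = (6*x^2 - 5)*exp(-2*x)

Solve f'(x) = 0:
  f'(x) = (6*x^2 - 5)·exp(-2*x) and exp(-2*x) > 0 for every x, so f'(x) = 0 ⇔ 6*x^2 - 5 = 0.
  6*x^2 - 5 = 0 has no rational roots; quadratic formula: x = (0 ± √120)/12.
  ⇒ x = -sqrt(30)/6 ≈ -0.9129, sqrt(30)/6 ≈ 0.9129

f''(x) = 2*(-6*x^2 + 6*x + 5)*exp(-2*x)
Second-derivative test at each critical point:
  f''(-0.9129) = -67.9986 < 0 → local maximum
  f''(0.9129) = 1.7647 > 0 → local minimum

Critical points: x = -sqrt(30)/6 ≈ -0.9129 (local maximum); x = sqrt(30)/6 ≈ 0.9129 (local minimum)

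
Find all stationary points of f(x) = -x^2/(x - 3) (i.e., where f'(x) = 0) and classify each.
f'(x) = x*(6 - x)/(x - 3)^2

Solve f'(x) = 0:
  f'(x) = -x*(x - 6)/(x - 3)^2; the denominator is positive wherever f is defined, so f'(x) = 0 ⇔ -x^2 + 6*x = 0.
  Factor: -x^2 + 6*x = -x*(x - 6) = 0.
  ⇒ x = 0, 6

f''(x) = -18/(x^3 - 9*x^2 + 27*x - 27)
Second-derivative test at each critical point:
  f''(0) = 2/3 > 0 → local minimum
  f''(6) = -2/3 < 0 → local maximum

Critical points: x = 0 (local minimum); x = 6 (local maximum)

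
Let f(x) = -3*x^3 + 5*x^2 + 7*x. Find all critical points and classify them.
f'(x) = -9*x^2 + 10*x + 7

Solve f'(x) = 0:
  9*x^2 - 10*x - 7 = 0 has no rational roots; quadratic formula: x = (10 ± √352)/18.
  ⇒ x = 5/9 - 2*sqrt(22)/9 ≈ -0.4868, 5/9 + 2*sqrt(22)/9 ≈ 1.5979

f''(x) = 10 - 18*x
Second-derivative test at each critical point:
  f''(-0.4868) = 18.7617 > 0 → local minimum
  f''(1.5979) = -18.7617 < 0 → local maximum

Critical points: x = 5/9 - 2*sqrt(22)/9 ≈ -0.4868 (local minimum); x = 5/9 + 2*sqrt(22)/9 ≈ 1.5979 (local maximum)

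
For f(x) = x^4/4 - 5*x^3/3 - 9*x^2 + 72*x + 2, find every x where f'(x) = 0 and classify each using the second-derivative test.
f'(x) = x^3 - 5*x^2 - 18*x + 72

Solve f'(x) = 0:
  Factor: x^3 - 5*x^2 - 18*x + 72 = (x - 6)*(x - 3)*(x + 4) = 0.
  ⇒ x = -4, 3, 6

f''(x) = 3*x^2 - 10*x - 18
Second-derivative test at each critical point:
  f''(-4) = 70 > 0 → local minimum
  f''(3) = -21 < 0 → local maximum
  f''(6) = 30 > 0 → local minimum

Critical points: x = -4 (local minimum); x = 3 (local maximum); x = 6 (local minimum)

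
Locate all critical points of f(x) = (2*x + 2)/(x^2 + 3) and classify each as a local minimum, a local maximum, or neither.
f'(x) = 2*(x^2 - 2*x*(x + 1) + 3)/(x^2 + 3)^2

Solve f'(x) = 0:
  f'(x) = -2*(x - 1)*(x + 3)/(x^2 + 3)^2; the denominator is positive wherever f is defined, so f'(x) = 0 ⇔ -2*x^2 - 4*x + 6 = 0.
  Factor: -2*x^2 - 4*x + 6 = -2*(x - 1)*(x + 3) = 0.
  ⇒ x = -3, 1

f''(x) = 4*(4*x^2*(x + 1) - (3*x + 1)*(x^2 + 3))/(x^2 + 3)^3
Second-derivative test at each critical point:
  f''(-3) = 1/18 > 0 → local minimum
  f''(1) = -1/2 < 0 → local maximum

Critical points: x = -3 (local minimum); x = 1 (local maximum)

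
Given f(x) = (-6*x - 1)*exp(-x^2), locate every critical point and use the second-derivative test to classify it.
f'(x) = 2*(x*(6*x + 1) - 3)*exp(-x^2)

Solve f'(x) = 0:
  f'(x) = (12*x^2 + 2*x - 6)·exp(-x^2) and exp(-x^2) > 0 for every x, so f'(x) = 0 ⇔ 12*x^2 + 2*x - 6 = 0.
  Factor: 12*x^2 + 2*x - 6 = 2*(6*x^2 + x - 3); 6*x^2 + x - 3 = 0 has no rational roots; quadratic formula: x = (-1 ± √73)/12.
  ⇒ x = -sqrt(73)/12 - 1/12 ≈ -0.7953, -1/12 + sqrt(73)/12 ≈ 0.6287

f''(x) = 2*(-12*x^3 - 2*x^2 + 18*x + 1)*exp(-x^2)
Second-derivative test at each critical point:
  f''(-0.7953) = -9.0777 < 0 → local maximum
  f''(0.6287) = 11.5093 > 0 → local minimum

Critical points: x = -sqrt(73)/12 - 1/12 ≈ -0.7953 (local maximum); x = -1/12 + sqrt(73)/12 ≈ 0.6287 (local minimum)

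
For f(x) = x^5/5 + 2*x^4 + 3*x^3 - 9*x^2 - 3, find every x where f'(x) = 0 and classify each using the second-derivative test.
f'(x) = x*(x^3 + 8*x^2 + 9*x - 18)

Solve f'(x) = 0:
  Factor: x^4 + 8*x^3 + 9*x^2 - 18*x = x*(x - 1)*(x + 3)*(x + 6) = 0.
  ⇒ x = -6, -3, 0, 1

f''(x) = 4*x^3 + 24*x^2 + 18*x - 18
Second-derivative test at each critical point:
  f''(-6) = -126 < 0 → local maximum
  f''(-3) = 36 > 0 → local minimum
  f''(0) = -18 < 0 → local maximum
  f''(1) = 28 > 0 → local minimum

Critical points: x = -6 (local maximum); x = -3 (local minimum); x = 0 (local maximum); x = 1 (local minimum)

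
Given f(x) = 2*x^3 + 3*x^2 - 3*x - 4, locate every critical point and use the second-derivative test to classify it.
f'(x) = 6*x^2 + 6*x - 3

Solve f'(x) = 0:
  Factor: 6*x^2 + 6*x - 3 = 3*(2*x^2 + 2*x - 1); 2*x^2 + 2*x - 1 = 0 has no rational roots; quadratic formula: x = (-2 ± √12)/4.
  ⇒ x = -sqrt(3)/2 - 1/2 ≈ -1.3660, -1/2 + sqrt(3)/2 ≈ 0.3660

f''(x) = 12*x + 6
Second-derivative test at each critical point:
  f''(-1.3660) = -10.3923 < 0 → local maximum
  f''(0.3660) = 10.3923 > 0 → local minimum

Critical points: x = -sqrt(3)/2 - 1/2 ≈ -1.3660 (local maximum); x = -1/2 + sqrt(3)/2 ≈ 0.3660 (local minimum)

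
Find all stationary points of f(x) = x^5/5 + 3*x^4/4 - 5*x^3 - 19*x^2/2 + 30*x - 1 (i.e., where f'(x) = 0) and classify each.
f'(x) = x^4 + 3*x^3 - 15*x^2 - 19*x + 30

Solve f'(x) = 0:
  Factor: x^4 + 3*x^3 - 15*x^2 - 19*x + 30 = (x - 3)*(x - 1)*(x + 2)*(x + 5) = 0.
  ⇒ x = -5, -2, 1, 3

f''(x) = 4*x^3 + 9*x^2 - 30*x - 19
Second-derivative test at each critical point:
  f''(-5) = -144 < 0 → local maximum
  f''(-2) = 45 > 0 → local minimum
  f''(1) = -36 < 0 → local maximum
  f''(3) = 80 > 0 → local minimum

Critical points: x = -5 (local maximum); x = -2 (local minimum); x = 1 (local maximum); x = 3 (local minimum)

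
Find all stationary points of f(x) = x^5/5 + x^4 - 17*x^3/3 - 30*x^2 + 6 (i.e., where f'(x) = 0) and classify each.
f'(x) = x*(x^3 + 4*x^2 - 17*x - 60)

Solve f'(x) = 0:
  Factor: x^4 + 4*x^3 - 17*x^2 - 60*x = x*(x - 4)*(x + 3)*(x + 5) = 0.
  ⇒ x = -5, -3, 0, 4

f''(x) = 4*x^3 + 12*x^2 - 34*x - 60
Second-derivative test at each critical point:
  f''(-5) = -90 < 0 → local maximum
  f''(-3) = 42 > 0 → local minimum
  f''(0) = -60 < 0 → local maximum
  f''(4) = 252 > 0 → local minimum

Critical points: x = -5 (local maximum); x = -3 (local minimum); x = 0 (local maximum); x = 4 (local minimum)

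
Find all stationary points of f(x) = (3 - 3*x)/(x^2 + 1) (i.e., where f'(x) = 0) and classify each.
f'(x) = 3*(-x^2 + 2*x*(x - 1) - 1)/(x^2 + 1)^2

Solve f'(x) = 0:
  f'(x) = 3*(x^2 - 2*x - 1)/(x^2 + 1)^2; the denominator is positive wherever f is defined, so f'(x) = 0 ⇔ 3*x^2 - 6*x - 3 = 0.
  Factor: 3*x^2 - 6*x - 3 = 3*(x^2 - 2*x - 1); x^2 - 2*x - 1 = 0 has no rational roots; quadratic formula: x = (2 ± √8)/2.
  ⇒ x = 1 - sqrt(2) ≈ -0.4142, 1 + sqrt(2) ≈ 2.4142

f''(x) = 6*(4*x^2*(1 - x) + (3*x - 1)*(x^2 + 1))/(x^2 + 1)^3
Second-derivative test at each critical point:
  f''(-0.4142) = -6.1820 < 0 → local maximum
  f''(2.4142) = 0.1820 > 0 → local minimum

Critical points: x = 1 - sqrt(2) ≈ -0.4142 (local maximum); x = 1 + sqrt(2) ≈ 2.4142 (local minimum)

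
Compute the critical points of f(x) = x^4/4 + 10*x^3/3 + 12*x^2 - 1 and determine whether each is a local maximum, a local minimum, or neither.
f'(x) = x*(x^2 + 10*x + 24)

Solve f'(x) = 0:
  Factor: x^3 + 10*x^2 + 24*x = x*(x + 4)*(x + 6) = 0.
  ⇒ x = -6, -4, 0

f''(x) = 3*x^2 + 20*x + 24
Second-derivative test at each critical point:
  f''(-6) = 12 > 0 → local minimum
  f''(-4) = -8 < 0 → local maximum
  f''(0) = 24 > 0 → local minimum

Critical points: x = -6 (local minimum); x = -4 (local maximum); x = 0 (local minimum)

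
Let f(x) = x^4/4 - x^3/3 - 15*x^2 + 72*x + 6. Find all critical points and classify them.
f'(x) = x^3 - x^2 - 30*x + 72

Solve f'(x) = 0:
  Factor: x^3 - x^2 - 30*x + 72 = (x - 4)*(x - 3)*(x + 6) = 0.
  ⇒ x = -6, 3, 4

f''(x) = 3*x^2 - 2*x - 30
Second-derivative test at each critical point:
  f''(-6) = 90 > 0 → local minimum
  f''(3) = -9 < 0 → local maximum
  f''(4) = 10 > 0 → local minimum

Critical points: x = -6 (local minimum); x = 3 (local maximum); x = 4 (local minimum)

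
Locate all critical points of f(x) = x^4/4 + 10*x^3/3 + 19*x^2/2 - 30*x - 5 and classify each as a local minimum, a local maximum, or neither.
f'(x) = x^3 + 10*x^2 + 19*x - 30

Solve f'(x) = 0:
  Factor: x^3 + 10*x^2 + 19*x - 30 = (x - 1)*(x + 5)*(x + 6) = 0.
  ⇒ x = -6, -5, 1

f''(x) = 3*x^2 + 20*x + 19
Second-derivative test at each critical point:
  f''(-6) = 7 > 0 → local minimum
  f''(-5) = -6 < 0 → local maximum
  f''(1) = 42 > 0 → local minimum

Critical points: x = -6 (local minimum); x = -5 (local maximum); x = 1 (local minimum)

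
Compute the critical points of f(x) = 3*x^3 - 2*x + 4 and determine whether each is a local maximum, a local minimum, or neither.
f'(x) = 9*x^2 - 2

Solve f'(x) = 0:
  9*x^2 - 2 = 0 has no rational roots; quadratic formula: x = (0 ± √72)/18.
  ⇒ x = -sqrt(2)/3 ≈ -0.4714, sqrt(2)/3 ≈ 0.4714

f''(x) = 18*x
Second-derivative test at each critical point:
  f''(-0.4714) = -8.4853 < 0 → local maximum
  f''(0.4714) = 8.4853 > 0 → local minimum

Critical points: x = -sqrt(2)/3 ≈ -0.4714 (local maximum); x = sqrt(2)/3 ≈ 0.4714 (local minimum)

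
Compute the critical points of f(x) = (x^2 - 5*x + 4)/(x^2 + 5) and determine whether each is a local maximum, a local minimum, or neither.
f'(x) = (5*x^2 + 2*x - 25)/(x^4 + 10*x^2 + 25)

Solve f'(x) = 0:
  f'(x) = (5*x^2 + 2*x - 25)/(x^2 + 5)^2; the denominator is positive wherever f is defined, so f'(x) = 0 ⇔ 5*x^2 + 2*x - 25 = 0.
  5*x^2 + 2*x - 25 = 0 has no rational roots; quadratic formula: x = (-2 ± √504)/10.
  ⇒ x = -3*sqrt(14)/5 - 1/5 ≈ -2.4450, -1/5 + 3*sqrt(14)/5 ≈ 2.0450

f''(x) = 2*(-5*x^3 - 3*x^2 + 75*x + 5)/(x^6 + 15*x^4 + 75*x^2 + 125)
Second-derivative test at each critical point:
  f''(-2.4450) = -0.1863 < 0 → local maximum
  f''(2.0450) = 0.2663 > 0 → local minimum

Critical points: x = -3*sqrt(14)/5 - 1/5 ≈ -2.4450 (local maximum); x = -1/5 + 3*sqrt(14)/5 ≈ 2.0450 (local minimum)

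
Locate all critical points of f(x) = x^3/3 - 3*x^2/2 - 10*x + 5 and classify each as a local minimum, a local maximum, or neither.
f'(x) = x^2 - 3*x - 10

Solve f'(x) = 0:
  Factor: x^2 - 3*x - 10 = (x - 5)*(x + 2) = 0.
  ⇒ x = -2, 5

f''(x) = 2*x - 3
Second-derivative test at each critical point:
  f''(-2) = -7 < 0 → local maximum
  f''(5) = 7 > 0 → local minimum

Critical points: x = -2 (local maximum); x = 5 (local minimum)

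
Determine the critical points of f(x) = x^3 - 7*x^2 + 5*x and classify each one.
f'(x) = 3*x^2 - 14*x + 5

Solve f'(x) = 0:
  3*x^2 - 14*x + 5 = 0 has no rational roots; quadratic formula: x = (14 ± √136)/6.
  ⇒ x = 7/3 - sqrt(34)/3 ≈ 0.3897, sqrt(34)/3 + 7/3 ≈ 4.2770

f''(x) = 6*x - 14
Second-derivative test at each critical point:
  f''(0.3897) = -11.6619 < 0 → local maximum
  f''(4.2770) = 11.6619 > 0 → local minimum

Critical points: x = 7/3 - sqrt(34)/3 ≈ 0.3897 (local maximum); x = sqrt(34)/3 + 7/3 ≈ 4.2770 (local minimum)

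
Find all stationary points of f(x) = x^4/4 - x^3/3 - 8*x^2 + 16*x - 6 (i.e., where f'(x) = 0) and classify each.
f'(x) = x^3 - x^2 - 16*x + 16

Solve f'(x) = 0:
  Factor: x^3 - x^2 - 16*x + 16 = (x - 4)*(x - 1)*(x + 4) = 0.
  ⇒ x = -4, 1, 4

f''(x) = 3*x^2 - 2*x - 16
Second-derivative test at each critical point:
  f''(-4) = 40 > 0 → local minimum
  f''(1) = -15 < 0 → local maximum
  f''(4) = 24 > 0 → local minimum

Critical points: x = -4 (local minimum); x = 1 (local maximum); x = 4 (local minimum)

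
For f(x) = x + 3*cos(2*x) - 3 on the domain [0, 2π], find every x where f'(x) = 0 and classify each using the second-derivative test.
f'(x) = 1 - 6*sin(2*x)

Solve f'(x) = 0 on [0, 2π]:
  f'(x) = 0 ⇔ sin(2*x) = 1/6, i.e. 2*x = arcsin(1/6) + 2nπ or 2*x = π − arcsin(1/6) + 2nπ; keep the solutions lying in [0, 2π].
  ⇒ x = asin(1/6)/2 ≈ 0.0837, -asin(1/6)/2 + pi/2 ≈ 1.4871, asin(1/6)/2 + pi ≈ 3.2253, -asin(1/6)/2 + 3*pi/2 ≈ 4.6287

f''(x) = -12*cos(2*x)
Second-derivative test at each critical point:
  f''(0.0837) = -11.8322 < 0 → local maximum
  f''(1.4871) = 11.8322 > 0 → local minimum
  f''(3.2253) = -11.8322 < 0 → local maximum
  f''(4.6287) = 11.8322 > 0 → local minimum

Critical points: x = asin(1/6)/2 ≈ 0.0837 (local maximum); x = -asin(1/6)/2 + pi/2 ≈ 1.4871 (local minimum); x = asin(1/6)/2 + pi ≈ 3.2253 (local maximum); x = -asin(1/6)/2 + 3*pi/2 ≈ 4.6287 (local minimum)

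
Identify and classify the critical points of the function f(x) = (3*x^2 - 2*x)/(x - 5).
f'(x) = (3*x^2 - 30*x + 10)/(x^2 - 10*x + 25)

Solve f'(x) = 0:
  f'(x) = (3*x^2 - 30*x + 10)/(x - 5)^2; the denominator is positive wherever f is defined, so f'(x) = 0 ⇔ 3*x^2 - 30*x + 10 = 0.
  3*x^2 - 30*x + 10 = 0 has no rational roots; quadratic formula: x = (30 ± √780)/6.
  ⇒ x = 5 - sqrt(195)/3 ≈ 0.3453, sqrt(195)/3 + 5 ≈ 9.6547

f''(x) = 130/(x^3 - 15*x^2 + 75*x - 125)
Second-derivative test at each critical point:
  f''(0.3453) = -1.2890 < 0 → local maximum
  f''(9.6547) = 1.2890 > 0 → local minimum

Critical points: x = 5 - sqrt(195)/3 ≈ 0.3453 (local maximum); x = sqrt(195)/3 + 5 ≈ 9.6547 (local minimum)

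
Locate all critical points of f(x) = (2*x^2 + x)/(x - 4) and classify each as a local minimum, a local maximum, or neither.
f'(x) = 2*(x^2 - 8*x - 2)/(x^2 - 8*x + 16)

Solve f'(x) = 0:
  f'(x) = 2*(x^2 - 8*x - 2)/(x - 4)^2; the denominator is positive wherever f is defined, so f'(x) = 0 ⇔ 2*x^2 - 16*x - 4 = 0.
  Factor: 2*x^2 - 16*x - 4 = 2*(x^2 - 8*x - 2); x^2 - 8*x - 2 = 0 has no rational roots; quadratic formula: x = (8 ± √72)/2.
  ⇒ x = 4 - 3*sqrt(2) ≈ -0.2426, 4 + 3*sqrt(2) ≈ 8.2426

f''(x) = 72/(x^3 - 12*x^2 + 48*x - 64)
Second-derivative test at each critical point:
  f''(-0.2426) = -0.9428 < 0 → local maximum
  f''(8.2426) = 0.9428 > 0 → local minimum

Critical points: x = 4 - 3*sqrt(2) ≈ -0.2426 (local maximum); x = 4 + 3*sqrt(2) ≈ 8.2426 (local minimum)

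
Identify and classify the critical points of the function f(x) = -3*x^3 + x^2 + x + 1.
f'(x) = -9*x^2 + 2*x + 1

Solve f'(x) = 0:
  9*x^2 - 2*x - 1 = 0 has no rational roots; quadratic formula: x = (2 ± √40)/18.
  ⇒ x = 1/9 - sqrt(10)/9 ≈ -0.2403, 1/9 + sqrt(10)/9 ≈ 0.4625

f''(x) = 2 - 18*x
Second-derivative test at each critical point:
  f''(-0.2403) = 6.3246 > 0 → local minimum
  f''(0.4625) = -6.3246 < 0 → local maximum

Critical points: x = 1/9 - sqrt(10)/9 ≈ -0.2403 (local minimum); x = 1/9 + sqrt(10)/9 ≈ 0.4625 (local maximum)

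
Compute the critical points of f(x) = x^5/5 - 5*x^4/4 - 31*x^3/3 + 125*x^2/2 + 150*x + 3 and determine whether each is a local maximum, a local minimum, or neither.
f'(x) = x^4 - 5*x^3 - 31*x^2 + 125*x + 150

Solve f'(x) = 0:
  Factor: x^4 - 5*x^3 - 31*x^2 + 125*x + 150 = (x - 6)*(x - 5)*(x + 1)*(x + 5) = 0.
  ⇒ x = -5, -1, 5, 6

f''(x) = 4*x^3 - 15*x^2 - 62*x + 125
Second-derivative test at each critical point:
  f''(-5) = -440 < 0 → local maximum
  f''(-1) = 168 > 0 → local minimum
  f''(5) = -60 < 0 → local maximum
  f''(6) = 77 > 0 → local minimum

Critical points: x = -5 (local maximum); x = -1 (local minimum); x = 5 (local maximum); x = 6 (local minimum)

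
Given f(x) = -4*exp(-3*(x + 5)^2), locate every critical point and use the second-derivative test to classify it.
f'(x) = 24*(x + 5)*exp(-3*(x + 5)^2)

Solve f'(x) = 0:
  f'(x) = (24*x + 120)·exp(-3*(x + 5)^2) and exp(-3*(x + 5)^2) > 0 for every x, so f'(x) = 0 ⇔ 24*x + 120 = 0.
  Factor: 24*x + 120 = 24*(x + 5) = 0.
  ⇒ x = -5

f''(x) = 24*(1 - 6*(x + 5)^2)*exp(-3*(x + 5)^2)
Second-derivative test at each critical point:
  f''(-5) = 24 > 0 → local minimum

Critical points: x = -5 (local minimum)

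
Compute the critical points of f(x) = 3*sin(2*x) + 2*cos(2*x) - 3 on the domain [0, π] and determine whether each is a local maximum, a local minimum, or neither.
f'(x) = -4*sin(2*x) + 6*cos(2*x)

Solve f'(x) = 0 on [0, π]:
  f'(x) = 0 ⇔ 3*cos(2*x) = 2*sin(2*x) ⇔ tan(2*x) = 3/2, i.e. 2*x = arctan(3/2) + nπ; keep the solutions lying in [0, π].
  ⇒ x = atan(3/2)/2 ≈ 0.4914, atan(3/2)/2 + pi/2 ≈ 2.0622

f''(x) = -12*sin(2*x) - 8*cos(2*x)
Second-derivative test at each critical point:
  f''(0.4914) = -14.4222 < 0 → local maximum
  f''(2.0622) = 14.4222 > 0 → local minimum

Critical points: x = atan(3/2)/2 ≈ 0.4914 (local maximum); x = atan(3/2)/2 + pi/2 ≈ 2.0622 (local minimum)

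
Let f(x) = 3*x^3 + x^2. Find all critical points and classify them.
f'(x) = x*(9*x + 2)

Solve f'(x) = 0:
  Factor: 9*x^2 + 2*x = x*(9*x + 2) = 0.
  ⇒ x = -2/9, 0

f''(x) = 18*x + 2
Second-derivative test at each critical point:
  f''(-2/9) = -2 < 0 → local maximum
  f''(0) = 2 > 0 → local minimum

Critical points: x = -2/9 (local maximum); x = 0 (local minimum)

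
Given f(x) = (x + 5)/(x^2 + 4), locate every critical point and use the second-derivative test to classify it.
f'(x) = (x^2 - 2*x*(x + 5) + 4)/(x^2 + 4)^2

Solve f'(x) = 0:
  f'(x) = -(x^2 + 10*x - 4)/(x^2 + 4)^2; the denominator is positive wherever f is defined, so f'(x) = 0 ⇔ -x^2 - 10*x + 4 = 0.
  x^2 + 10*x - 4 = 0 has no rational roots; quadratic formula: x = (-10 ± √116)/2.
  ⇒ x = -sqrt(29) - 5 ≈ -10.3852, -5 + sqrt(29) ≈ 0.3852

f''(x) = 2*(4*x^2*(x + 5) - (3*x + 5)*(x^2 + 4))/(x^2 + 4)^3
Second-derivative test at each critical point:
  f''(-10.3852) = 0.0009 > 0 → local minimum
  f''(0.3852) = -0.6259 < 0 → local maximum

Critical points: x = -sqrt(29) - 5 ≈ -10.3852 (local minimum); x = -5 + sqrt(29) ≈ 0.3852 (local maximum)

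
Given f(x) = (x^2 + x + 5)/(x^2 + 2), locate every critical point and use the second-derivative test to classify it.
f'(x) = (-x^2 - 6*x + 2)/(x^4 + 4*x^2 + 4)

Solve f'(x) = 0:
  f'(x) = -(x^2 + 6*x - 2)/(x^2 + 2)^2; the denominator is positive wherever f is defined, so f'(x) = 0 ⇔ -x^2 - 6*x + 2 = 0.
  x^2 + 6*x - 2 = 0 has no rational roots; quadratic formula: x = (-6 ± √44)/2.
  ⇒ x = -sqrt(11) - 3 ≈ -6.3166, -3 + sqrt(11) ≈ 0.3166

f''(x) = 2*(x^3 + 9*x^2 - 6*x - 6)/(x^6 + 6*x^4 + 12*x^2 + 8)
Second-derivative test at each critical point:
  f''(-6.3166) = 0.0038 > 0 → local minimum
  f''(0.3166) = -1.5038 < 0 → local maximum

Critical points: x = -sqrt(11) - 3 ≈ -6.3166 (local minimum); x = -3 + sqrt(11) ≈ 0.3166 (local maximum)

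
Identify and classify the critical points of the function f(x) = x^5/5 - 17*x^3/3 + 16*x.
f'(x) = x^4 - 17*x^2 + 16

Solve f'(x) = 0:
  Factor: x^4 - 17*x^2 + 16 = (x - 4)*(x - 1)*(x + 1)*(x + 4) = 0.
  ⇒ x = -4, -1, 1, 4

f''(x) = 4*x^3 - 34*x
Second-derivative test at each critical point:
  f''(-4) = -120 < 0 → local maximum
  f''(-1) = 30 > 0 → local minimum
  f''(1) = -30 < 0 → local maximum
  f''(4) = 120 > 0 → local minimum

Critical points: x = -4 (local maximum); x = -1 (local minimum); x = 1 (local maximum); x = 4 (local minimum)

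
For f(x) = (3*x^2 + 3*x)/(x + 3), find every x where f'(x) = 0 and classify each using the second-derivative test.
f'(x) = 3*(x^2 + 6*x + 3)/(x^2 + 6*x + 9)

Solve f'(x) = 0:
  f'(x) = 3*(x^2 + 6*x + 3)/(x + 3)^2; the denominator is positive wherever f is defined, so f'(x) = 0 ⇔ 3*x^2 + 18*x + 9 = 0.
  Factor: 3*x^2 + 18*x + 9 = 3*(x^2 + 6*x + 3); x^2 + 6*x + 3 = 0 has no rational roots; quadratic formula: x = (-6 ± √24)/2.
  ⇒ x = -3 - sqrt(6) ≈ -5.4495, -3 + sqrt(6) ≈ -0.5505

f''(x) = 36/(x^3 + 9*x^2 + 27*x + 27)
Second-derivative test at each critical point:
  f''(-5.4495) = -2.4495 < 0 → local maximum
  f''(-0.5505) = 2.4495 > 0 → local minimum

Critical points: x = -3 - sqrt(6) ≈ -5.4495 (local maximum); x = -3 + sqrt(6) ≈ -0.5505 (local minimum)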